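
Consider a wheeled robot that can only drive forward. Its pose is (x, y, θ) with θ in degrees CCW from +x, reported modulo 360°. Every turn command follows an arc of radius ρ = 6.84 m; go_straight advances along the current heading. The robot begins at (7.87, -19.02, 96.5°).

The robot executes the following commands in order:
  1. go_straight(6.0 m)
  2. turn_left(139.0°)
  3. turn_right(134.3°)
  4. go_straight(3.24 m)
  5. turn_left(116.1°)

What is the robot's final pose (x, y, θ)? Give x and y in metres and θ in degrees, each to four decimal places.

set_pose: (x, y, θ) = (7.8700, -19.0200, 96.5000°), ρ = 6.84
go_straight(6.0): x += 6.0·cos θ, y += 6.0·sin θ → (7.1908, -13.0586, 96.5000°)
turn_left(139.0°): centre at ρ to the left, rotate +139.0° → (-5.2423, -9.9587, 235.5000°)
turn_right(134.3°): centre at ρ to the right, rotate −134.3° → (-17.5890, -7.4130, 101.2000°)
go_straight(3.24): x += 3.24·cos θ, y += 3.24·sin θ → (-18.2183, -4.2347, 101.2000°)
turn_left(116.1°): centre at ρ to the left, rotate +116.1° → (-29.0730, -0.1222, 217.3000°)

(-29.0730, -0.1222, 217.3000°)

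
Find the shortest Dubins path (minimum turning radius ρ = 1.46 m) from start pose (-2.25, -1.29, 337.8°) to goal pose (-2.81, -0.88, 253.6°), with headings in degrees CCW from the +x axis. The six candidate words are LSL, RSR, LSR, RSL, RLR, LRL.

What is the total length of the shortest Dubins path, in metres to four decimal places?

8.6349 m

Let ψ = atan2(Δy, Δx) = atan2(0.41, -0.56) = 143.7905° be the start→goal bearing.
Normalize: d = |goal − start| / ρ = 0.694046/1.46 = 0.475374, α = (θ_start − ψ) mod 360° = 194.0095° = 3.386104 rad, β = (θ_goal − ψ) mod 360° = 109.8095° = 1.916537 rad.
Common terms: sin α = -0.242082, cos α = -0.970256, sin β = 0.940825, cos β = -0.338893, cos(α−β) = 0.101056, d² = 0.225980. Work in radians in the unit-radius frame; every candidate has L = ρ·(t + p + q).
LSL: p² = 2 + d² − 2cos(α−β) + 2d(sin α − sin β) = 0.899221; p = √p² = 0.948273; φ = atan2(cos β − cos α, d + sin α − sin β) = 2.413024 rad; t = (φ − α) mod 2π = 5.310105 rad, q = (β − φ) mod 2π = 5.786698 rad → L = 1.46·(5.310105 + 0.948273 + 5.786698) = 1.46·12.045076 = 17.585811 m
RSR: p² = 2 + d² − 2cos(α−β) + 2d(sin β − sin α) = 3.148514; p = √p² = 1.774405; φ = atan2(cos α − cos β, d − sin α + sin β) = -0.363788 rad; t = (α − φ) mod 2π = 3.749891 rad, q = (φ − β) mod 2π = 4.002861 rad → L = 1.46·(3.749891 + 1.774405 + 4.002861) = 1.46·9.527158 = 13.909651 m
LSR: p² = d² − 2 + 2cos(α−β) + 2d(sin α + sin β) = -0.907579 < 0 → infeasible
RSL: p² = d² − 2 + 2cos(α−β) − 2d(sin α + sin β) = -2.236235 < 0 → infeasible
RLR: c = (6 − d² + 2cos(α−β) + 2d(sin α − sin β))/8 = 0.606436; p = 2π − arccos c = 5.363959 rad; φ = atan2(cos α − cos β, d − sin α + sin β) = -0.363788 rad; t = (α − φ + p/2) mod 2π = 0.148686 rad, q = (α − β − t + p) mod 2π = 0.401656 rad → L = 1.46·(0.148686 + 5.363959 + 0.401656) = 1.46·5.914300 = 8.634879 m
LRL: c = (6 − d² + 2cos(α−β) − 2d(sin α − sin β))/8 = 0.887597; p = 2π − arccos c = 5.804491 rad; φ = atan2(cos β − cos α, d + sin α − sin β) = 2.413024 rad; t = (φ − α + p/2) mod 2π = 1.929166 rad, q = (β − α − t + p) mod 2π = 2.405759 rad → L = 1.46·(1.929166 + 5.804491 + 2.405759) = 1.46·10.139416 = 14.803547 m
Shortest: RLR with L = 8.634879 m ≈ 8.6349 m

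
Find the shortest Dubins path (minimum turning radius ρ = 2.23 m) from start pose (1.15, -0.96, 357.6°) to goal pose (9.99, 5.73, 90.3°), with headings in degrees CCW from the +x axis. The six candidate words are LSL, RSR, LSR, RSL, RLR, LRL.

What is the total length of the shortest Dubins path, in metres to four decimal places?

11.4992 m

Let ψ = atan2(Δy, Δx) = atan2(6.69, 8.84) = 37.1180° be the start→goal bearing.
Normalize: d = |goal − start| / ρ = 11.086104/2.23 = 4.971347, α = (θ_start − ψ) mod 360° = 320.4820° = 5.593467 rad, β = (θ_goal − ψ) mod 360° = 53.1820° = 0.928201 rad.
Common terms: sin α = -0.636320, cos α = 0.771425, sin β = 0.800543, cos β = 0.599275, cos(α−β) = -0.047106, d² = 24.714291. Work in radians in the unit-radius frame; every candidate has L = ρ·(t + p + q).
LSL: p² = 2 + d² − 2cos(α−β) + 2d(sin α − sin β) = 12.522208; p = √p² = 3.538673; φ = atan2(cos β − cos α, d + sin α − sin β) = -0.048667 rad; t = (φ − α) mod 2π = 0.641051 rad, q = (β − φ) mod 2π = 0.976869 rad → L = 2.23·(0.641051 + 3.538673 + 0.976869) = 2.23·5.156593 = 11.499203 m
RSR: p² = 2 + d² − 2cos(α−β) + 2d(sin β − sin α) = 41.094800; p = √p² = 6.410523; φ = atan2(cos α − cos β, d − sin α + sin β) = 0.026858 rad; t = (α − φ) mod 2π = 5.566609 rad, q = (φ − β) mod 2π = 5.381841 rad → L = 2.23·(5.566609 + 6.410523 + 5.381841) = 2.23·17.358973 = 38.710510 m
LSR: p² = d² − 2 + 2cos(α−β) + 2d(sin α + sin β) = 24.252899; p = √p² = 4.924723; φ = atan2(−cos α − cos β, d + sin α + sin β) − atan2(−2, p) = 0.124943 rad; t = (φ − α) mod 2π = 0.814662 rad, q = (φ − β) mod 2π = 5.479927 rad → L = 2.23·(0.814662 + 4.924723 + 5.479927) = 2.23·11.219312 = 25.019065 m
RSL: p² = d² − 2 + 2cos(α−β) − 2d(sin α + sin β) = 20.987258; p = √p² = 4.581185; φ = atan2(cos α + cos β, d − sin α − sin β) − atan2(2, p) = -0.133860 rad; t = (α − φ) mod 2π = 5.727327 rad, q = (β − φ) mod 2π = 1.062062 rad → L = 2.23·(5.727327 + 4.581185 + 1.062062) = 2.23·11.370574 = 25.356379 m
RLR: c = (6 − d² + 2cos(α−β) + 2d(sin α − sin β))/8 = -4.136850, |c| > 1 → infeasible
LRL: c = (6 − d² + 2cos(α−β) − 2d(sin α − sin β))/8 = -0.565276; p = 2π − arccos c = 4.111621 rad; φ = atan2(cos β − cos α, d + sin α − sin β) = -0.048667 rad; t = (φ − α + p/2) mod 2π = 2.696862 rad, q = (β − α − t + p) mod 2π = 3.032679 rad → L = 2.23·(2.696862 + 4.111621 + 3.032679) = 2.23·9.841162 = 21.945792 m
Shortest: LSL with L = 11.499203 m ≈ 11.4992 m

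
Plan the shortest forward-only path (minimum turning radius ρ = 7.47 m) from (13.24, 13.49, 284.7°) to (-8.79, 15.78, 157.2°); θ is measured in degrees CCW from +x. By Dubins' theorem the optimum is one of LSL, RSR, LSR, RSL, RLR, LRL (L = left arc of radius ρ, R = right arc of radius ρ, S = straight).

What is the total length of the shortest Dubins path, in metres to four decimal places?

Let ψ = atan2(Δy, Δx) = atan2(2.29, -22.03) = 174.0655° be the start→goal bearing.
Normalize: d = |goal − start| / ρ = 22.148702/7.47 = 2.965020, α = (θ_start − ψ) mod 360° = 110.6345° = 1.930937 rad, β = (θ_goal − ψ) mod 360° = 343.1345° = 5.988827 rad.
Common terms: sin α = 0.935847, cos α = -0.352406, sin β = -0.290125, cos β = 0.956989, cos(α−β) = -0.608761, d² = 8.791346. Work in radians in the unit-radius frame; every candidate has L = ρ·(t + p + q).
LSL: p² = 2 + d² − 2cos(α−β) + 2d(sin α − sin β) = 19.278937; p = √p² = 4.390779; φ = atan2(cos β − cos α, d + sin α − sin β) = 0.302822 rad; t = (φ − α) mod 2π = 4.655070 rad, q = (β − φ) mod 2π = 5.686006 rad → L = 7.47·(4.655070 + 4.390779 + 5.686006) = 7.47·14.731854 = 110.046952 m
RSR: p² = 2 + d² − 2cos(α−β) + 2d(sin β − sin α) = 4.738800; p = √p² = 2.176879; φ = atan2(cos α − cos β, d − sin α + sin β) = -0.645379 rad; t = (α − φ) mod 2π = 2.576315 rad, q = (φ − β) mod 2π = 5.932165 rad → L = 7.47·(2.576315 + 2.176879 + 5.932165) = 7.47·10.685359 = 79.819629 m
LSR: p² = d² − 2 + 2cos(α−β) + 2d(sin α + sin β) = 9.402980; p = √p² = 3.066428; φ = atan2(−cos α − cos β, d + sin α + sin β) − atan2(−2, p) = 0.412037 rad; t = (φ − α) mod 2π = 4.764285 rad, q = (φ − β) mod 2π = 0.706394 rad → L = 7.47·(4.764285 + 3.066428 + 0.706394) = 7.47·8.537107 = 63.772191 m
RSL: p² = d² − 2 + 2cos(α−β) − 2d(sin α + sin β) = 1.744666; p = √p² = 1.320858; φ = atan2(cos α + cos β, d − sin α − sin β) − atan2(2, p) = -0.732124 rad; t = (α − φ) mod 2π = 2.663061 rad, q = (β − φ) mod 2π = 0.437767 rad → L = 7.47·(2.663061 + 1.320858 + 0.437767) = 7.47·4.421686 = 33.029994 m
RLR: c = (6 − d² + 2cos(α−β) + 2d(sin α − sin β))/8 = 0.407650; p = 2π − arccos c = 5.132268 rad; φ = atan2(cos α − cos β, d − sin α + sin β) = -0.645379 rad; t = (α − φ + p/2) mod 2π = 5.142449 rad, q = (α − β − t + p) mod 2π = 2.215113 rad → L = 7.47·(5.142449 + 5.132268 + 2.215113) = 7.47·12.489831 = 93.299036 m
LRL: c = (6 − d² + 2cos(α−β) − 2d(sin α − sin β))/8 = -1.409867, |c| > 1 → infeasible
Shortest: RSL with L = 33.029994 m ≈ 33.0300 m

33.0300 m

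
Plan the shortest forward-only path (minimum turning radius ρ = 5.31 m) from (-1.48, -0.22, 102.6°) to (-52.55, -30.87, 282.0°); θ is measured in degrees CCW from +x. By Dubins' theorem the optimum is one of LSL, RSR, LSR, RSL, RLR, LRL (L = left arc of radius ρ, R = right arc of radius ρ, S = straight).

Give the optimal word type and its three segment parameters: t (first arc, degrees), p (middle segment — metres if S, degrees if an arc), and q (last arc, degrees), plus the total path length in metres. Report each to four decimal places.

LSL: t = 112.2992°, p = 49.6171 m, q = 67.1008°, L = 66.2433 m

Let ψ = atan2(Δy, Δx) = atan2(-30.65, -51.07) = -149.0296° be the start→goal bearing.
Normalize: d = |goal − start| / ρ = 59.561459/5.31 = 11.216847, α = (θ_start − ψ) mod 360° = 251.6296° = 4.391766 rad, β = (θ_goal − ψ) mod 360° = 71.0296° = 1.239701 rad.
Common terms: sin α = -0.949039, cos α = -0.315158, sin β = 0.945687, cos β = 0.325079, cos(α−β) = -0.999945, d² = 125.817663. Work in radians in the unit-radius frame; every candidate has L = ρ·(t + p + q).
LSL: p² = 2 + d² − 2cos(α−β) + 2d(sin α − sin β) = 87.311847; p = √p² = 9.344081; φ = atan2(cos β − cos α, d + sin α − sin β) = 0.068572 rad; t = (φ − α) mod 2π = 1.959991 rad, q = (β − φ) mod 2π = 1.171130 rad → L = 5.31·(1.959991 + 9.344081 + 1.171130) = 5.31·12.475202 = 66.243320 m
RSR: p² = 2 + d² − 2cos(α−β) + 2d(sin β − sin α) = 172.323260; p = √p² = 13.127195; φ = atan2(cos α − cos β, d − sin α + sin β) = -0.048791 rad; t = (α − φ) mod 2π = 4.440557 rad, q = (φ − β) mod 2π = 4.994693 rad → L = 5.31·(4.440557 + 13.127195 + 4.994693) = 5.31·22.562445 = 119.806585 m
LSR: p² = d² − 2 + 2cos(α−β) + 2d(sin α + sin β) = 121.742568; p = √p² = 11.033701; φ = atan2(−cos α − cos β, d + sin α + sin β) − atan2(−2, p) = 0.178431 rad; t = (φ − α) mod 2π = 2.069851 rad, q = (φ − β) mod 2π = 5.221915 rad → L = 5.31·(2.069851 + 11.033701 + 5.221915) = 5.31·18.325467 = 97.308232 m
RSL: p² = d² − 2 + 2cos(α−β) − 2d(sin α + sin β) = 121.892977; p = √p² = 11.040515; φ = atan2(cos α + cos β, d − sin α − sin β) − atan2(2, p) = -0.178323 rad; t = (α − φ) mod 2π = 4.570089 rad, q = (β − φ) mod 2π = 1.418025 rad → L = 5.31·(4.570089 + 11.040515 + 1.418025) = 5.31·17.028629 = 90.422020 m
RLR: c = (6 − d² + 2cos(α−β) + 2d(sin α − sin β))/8 = -20.540407, |c| > 1 → infeasible
LRL: c = (6 − d² + 2cos(α−β) − 2d(sin α − sin β))/8 = -9.913981, |c| > 1 → infeasible
Shortest: LSL with L = 66.243320 m ≈ 66.2433 m
Convert LSL to answer units (arcs ×180/π): t = 1.959991·180/π = 112.2992°, p = ρ·p = 5.31·9.344081 = 49.6171 m, q = 1.171130·180/π = 67.1008°, L = 66.2433 m.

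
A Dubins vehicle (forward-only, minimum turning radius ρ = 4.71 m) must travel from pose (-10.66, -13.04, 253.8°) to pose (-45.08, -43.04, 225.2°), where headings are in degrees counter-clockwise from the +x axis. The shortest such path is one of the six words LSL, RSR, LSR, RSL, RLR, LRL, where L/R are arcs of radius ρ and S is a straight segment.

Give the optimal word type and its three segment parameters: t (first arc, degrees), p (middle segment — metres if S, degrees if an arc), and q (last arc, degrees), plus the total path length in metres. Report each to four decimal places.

Let ψ = atan2(Δy, Δx) = atan2(-30.00, -34.42) = -138.9250° be the start→goal bearing.
Normalize: d = |goal − start| / ρ = 45.658914/4.71 = 9.694037, α = (θ_start − ψ) mod 360° = 32.7250° = 0.571160 rad, β = (θ_goal − ψ) mod 360° = 4.1250° = 0.071996 rad.
Common terms: sin α = 0.540608, cos α = 0.841275, sin β = 0.071933, cos β = 0.997409, cos(α−β) = 0.877983, d² = 93.974351. Work in radians in the unit-radius frame; every candidate has L = ρ·(t + p + q).
LSL: p² = 2 + d² − 2cos(α−β) + 2d(sin α − sin β) = 103.305084; p = √p² = 10.163911; φ = atan2(cos β − cos α, d + sin α − sin β) = 0.015362 rad; t = (φ − α) mod 2π = 5.727388 rad, q = (β − φ) mod 2π = 0.056633 rad → L = 4.71·(5.727388 + 10.163911 + 0.056633) = 4.71·15.947932 = 75.114760 m
RSR: p² = 2 + d² − 2cos(α−β) + 2d(sin β − sin α) = 85.131686; p = √p² = 9.226683; φ = atan2(cos α − cos β, d − sin α + sin β) = -0.016923 rad; t = (α − φ) mod 2π = 0.588083 rad, q = (φ − β) mod 2π = 6.194267 rad → L = 4.71·(0.588083 + 9.226683 + 6.194267) = 4.71·16.009033 = 75.402545 m
LSR: p² = d² − 2 + 2cos(α−β) + 2d(sin α + sin β) = 105.606314; p = √p² = 10.276493; φ = atan2(−cos α − cos β, d + sin α + sin β) − atan2(−2, p) = 0.015674 rad; t = (φ − α) mod 2π = 5.727700 rad, q = (φ − β) mod 2π = 6.226864 rad → L = 4.71·(5.727700 + 10.276493 + 6.226864) = 4.71·22.231057 = 104.708280 m
RSL: p² = d² − 2 + 2cos(α−β) − 2d(sin α + sin β) = 81.854320; p = √p² = 9.047338; φ = atan2(cos α + cos β, d − sin α − sin β) − atan2(2, p) = -0.017796 rad; t = (α − φ) mod 2π = 0.588956 rad, q = (β − φ) mod 2π = 0.089792 rad → L = 4.71·(0.588956 + 9.047338 + 0.089792) = 4.71·9.726085 = 45.809861 m
RLR: c = (6 − d² + 2cos(α−β) + 2d(sin α − sin β))/8 = -9.641461, |c| > 1 → infeasible
LRL: c = (6 − d² + 2cos(α−β) − 2d(sin α − sin β))/8 = -11.913136, |c| > 1 → infeasible
Shortest: RSL with L = 45.809861 m ≈ 45.8099 m
Convert RSL to answer units (arcs ×180/π): t = 0.588956·180/π = 33.7447°, p = ρ·p = 4.71·9.047338 = 42.6130 m, q = 0.089792·180/π = 5.1447°, L = 45.8099 m.

RSL: t = 33.7447°, p = 42.6130 m, q = 5.1447°, L = 45.8099 m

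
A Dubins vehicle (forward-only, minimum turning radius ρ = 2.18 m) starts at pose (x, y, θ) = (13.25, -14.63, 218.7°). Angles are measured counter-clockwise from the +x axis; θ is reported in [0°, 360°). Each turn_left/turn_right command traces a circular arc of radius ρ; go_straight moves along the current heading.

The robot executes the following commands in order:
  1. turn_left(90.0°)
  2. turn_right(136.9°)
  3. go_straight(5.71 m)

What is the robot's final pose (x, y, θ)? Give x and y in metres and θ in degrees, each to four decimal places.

(5.2478, -20.4007, 171.8000°)

set_pose: (x, y, θ) = (13.2500, -14.6300, 218.7000°), ρ = 2.18
turn_left(90.0°): centre at ρ to the left, rotate +90.0° → (12.9117, -17.6944, 308.7000°)
turn_right(136.9°): centre at ρ to the right, rotate −136.9° → (10.8994, -21.2151, 171.8000°)
go_straight(5.71): x += 5.71·cos θ, y += 5.71·sin θ → (5.2478, -20.4007, 171.8000°)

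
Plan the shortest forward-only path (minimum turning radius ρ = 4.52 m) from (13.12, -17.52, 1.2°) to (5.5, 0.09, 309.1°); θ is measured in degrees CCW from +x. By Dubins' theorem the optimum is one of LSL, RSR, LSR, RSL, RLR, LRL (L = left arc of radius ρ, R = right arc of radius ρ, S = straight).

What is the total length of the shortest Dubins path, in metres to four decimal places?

Let ψ = atan2(Δy, Δx) = atan2(17.61, -7.62) = 113.3986° be the start→goal bearing.
Normalize: d = |goal − start| / ρ = 19.187926/4.52 = 4.245116, α = (θ_start − ψ) mod 360° = 247.8014° = 4.324951 rad, β = (θ_goal − ψ) mod 360° = 195.7014° = 3.415635 rad.
Common terms: sin α = -0.925880, cos α = -0.377817, sin β = -0.270625, cos β = -0.962685, cos(α−β) = 0.614285, d² = 18.021013. Work in radians in the unit-radius frame; every candidate has L = ρ·(t + p + q).
LSL: p² = 2 + d² − 2cos(α−β) + 2d(sin α − sin β) = 13.229172; p = √p² = 3.637193; φ = atan2(cos β − cos α, d + sin α − sin β) = -0.161503 rad; t = (φ − α) mod 2π = 1.796731 rad, q = (β − φ) mod 2π = 3.577138 rad → L = 4.52·(1.796731 + 3.637193 + 3.577138) = 4.52·9.011062 = 40.729998 m
RSR: p² = 2 + d² − 2cos(α−β) + 2d(sin β − sin α) = 24.355713; p = √p² = 4.935151; φ = atan2(cos α − cos β, d − sin α + sin β) = 0.118790 rad; t = (α − φ) mod 2π = 4.206161 rad, q = (φ − β) mod 2π = 2.986340 rad → L = 4.52·(4.206161 + 4.935151 + 2.986340) = 4.52·12.127653 = 54.816990 m
LSR: p² = d² − 2 + 2cos(α−β) + 2d(sin α + sin β) = 7.090979; p = √p² = 2.662889; φ = atan2(−cos α − cos β, d + sin α + sin β) − atan2(−2, p) = 1.058445 rad; t = (φ − α) mod 2π = 3.016679 rad, q = (φ − β) mod 2π = 3.925996 rad → L = 4.52·(3.016679 + 2.662889 + 3.925996) = 4.52·9.605564 = 43.417148 m
RSL: p² = d² − 2 + 2cos(α−β) − 2d(sin α + sin β) = 27.408188; p = √p² = 5.235283; φ = atan2(cos α + cos β, d − sin α − sin β) − atan2(2, p) = -0.606447 rad; t = (α − φ) mod 2π = 4.931398 rad, q = (β − φ) mod 2π = 4.022082 rad → L = 4.52·(4.931398 + 5.235283 + 4.022082) = 4.52·14.188763 = 64.133208 m
RLR: c = (6 − d² + 2cos(α−β) + 2d(sin α − sin β))/8 = -2.044464, |c| > 1 → infeasible
LRL: c = (6 − d² + 2cos(α−β) − 2d(sin α − sin β))/8 = -0.653646; p = 2π − arccos c = 3.999996 rad; φ = atan2(cos β − cos α, d + sin α − sin β) = -0.161503 rad; t = (φ − α + p/2) mod 2π = 3.796729 rad, q = (β − α − t + p) mod 2π = 5.577136 rad → L = 4.52·(3.796729 + 3.999996 + 5.577136) = 4.52·13.373861 = 60.449853 m
Shortest: LSL with L = 40.729998 m ≈ 40.7300 m

40.7300 m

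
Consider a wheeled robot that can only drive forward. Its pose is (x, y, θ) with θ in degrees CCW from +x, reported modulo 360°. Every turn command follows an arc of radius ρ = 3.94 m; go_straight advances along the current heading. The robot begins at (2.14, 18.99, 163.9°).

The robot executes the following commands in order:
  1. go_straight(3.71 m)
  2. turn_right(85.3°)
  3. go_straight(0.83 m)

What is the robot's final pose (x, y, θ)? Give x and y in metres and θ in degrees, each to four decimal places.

(-4.0301, 25.3967, 78.6000°)

set_pose: (x, y, θ) = (2.1400, 18.9900, 163.9000°), ρ = 3.94
go_straight(3.71): x += 3.71·cos θ, y += 3.71·sin θ → (-1.4245, 20.0188, 163.9000°)
turn_right(85.3°): centre at ρ to the right, rotate −85.3° → (-4.1941, 24.5831, 78.6000°)
go_straight(0.83): x += 0.83·cos θ, y += 0.83·sin θ → (-4.0301, 25.3967, 78.6000°)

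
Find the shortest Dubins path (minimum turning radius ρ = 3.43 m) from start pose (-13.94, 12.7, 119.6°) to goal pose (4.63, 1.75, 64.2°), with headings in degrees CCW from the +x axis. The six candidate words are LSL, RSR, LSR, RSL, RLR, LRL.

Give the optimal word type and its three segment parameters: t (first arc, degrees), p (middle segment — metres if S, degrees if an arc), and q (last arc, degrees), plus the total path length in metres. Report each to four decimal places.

RSL: t = 185.5129°, p = 15.2818 m, q = 130.1129°, L = 34.1766 m

Let ψ = atan2(Δy, Δx) = atan2(-10.95, 18.57) = -30.5262° be the start→goal bearing.
Normalize: d = |goal − start| / ρ = 21.558001/3.43 = 6.285131, α = (θ_start − ψ) mod 360° = 150.1262° = 2.620196 rad, β = (θ_goal − ψ) mod 360° = 94.7262° = 1.653284 rad.
Common terms: sin α = 0.498092, cos α = -0.867124, sin β = 0.996600, cos β = -0.082394, cos(α−β) = 0.567844, d² = 39.502877. Work in radians in the unit-radius frame; every candidate has L = ρ·(t + p + q).
LSL: p² = 2 + d² − 2cos(α−β) + 2d(sin α − sin β) = 34.100809; p = √p² = 5.839590; φ = atan2(cos β − cos α, d + sin α − sin β) = 0.134789 rad; t = (φ − α) mod 2π = 3.797778 rad, q = (β − φ) mod 2π = 1.518495 rad → L = 3.43·(3.797778 + 5.839590 + 1.518495) = 3.43·11.155863 = 38.264609 m
RSR: p² = 2 + d² − 2cos(α−β) + 2d(sin β − sin α) = 46.633570; p = √p² = 6.828878; φ = atan2(cos α − cos β, d − sin α + sin β) = -0.115168 rad; t = (α − φ) mod 2π = 2.735364 rad, q = (φ − β) mod 2π = 4.514734 rad → L = 3.43·(2.735364 + 6.828878 + 4.514734) = 3.43·14.078975 = 48.290886 m
LSR: p² = d² − 2 + 2cos(α−β) + 2d(sin α + sin β) = 57.427228; p = √p² = 7.578075; φ = atan2(−cos α − cos β, d + sin α + sin β) − atan2(−2, p) = 0.379484 rad; t = (φ − α) mod 2π = 4.042473 rad, q = (φ − β) mod 2π = 5.009385 rad → L = 3.43·(4.042473 + 7.578075 + 5.009385) = 3.43·16.629934 = 57.040673 m
RSL: p² = d² − 2 + 2cos(α−β) − 2d(sin α + sin β) = 19.849901; p = √p² = 4.455323; φ = atan2(cos α + cos β, d − sin α − sin β) − atan2(2, p) = -0.617615 rad; t = (α − φ) mod 2π = 3.237811 rad, q = (β − φ) mod 2π = 2.270899 rad → L = 3.43·(3.237811 + 4.455323 + 2.270899) = 3.43·9.964032 = 34.176631 m
RLR: c = (6 − d² + 2cos(α−β) + 2d(sin α − sin β))/8 = -4.829196, |c| > 1 → infeasible
LRL: c = (6 − d² + 2cos(α−β) − 2d(sin α − sin β))/8 = -3.262601, |c| > 1 → infeasible
Shortest: RSL with L = 34.176631 m ≈ 34.1766 m
Convert RSL to answer units (arcs ×180/π): t = 3.237811·180/π = 185.5129°, p = ρ·p = 3.43·4.455323 = 15.2818 m, q = 2.270899·180/π = 130.1129°, L = 34.1766 m.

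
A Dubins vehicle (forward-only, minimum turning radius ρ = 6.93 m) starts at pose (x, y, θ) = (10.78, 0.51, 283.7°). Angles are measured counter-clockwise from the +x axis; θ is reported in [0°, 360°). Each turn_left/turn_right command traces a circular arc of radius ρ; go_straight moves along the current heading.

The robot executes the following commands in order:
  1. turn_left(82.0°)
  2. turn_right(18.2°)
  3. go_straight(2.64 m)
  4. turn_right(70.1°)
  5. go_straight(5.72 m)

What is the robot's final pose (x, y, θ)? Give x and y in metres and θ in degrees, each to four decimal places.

(29.0758, -16.9914, 277.4000°)

set_pose: (x, y, θ) = (10.7800, 0.5100, 283.7000°), ρ = 6.93
turn_left(82.0°): centre at ρ to the left, rotate +82.0° → (18.2011, -4.7444, 365.7000° ≡ 5.7000°)
turn_right(18.2°): centre at ρ to the right, rotate −18.2° → (20.3893, -4.8745, -12.5000° ≡ 347.5000°)
go_straight(2.64): x += 2.64·cos θ, y += 2.64·sin θ → (22.9668, -5.4459, 347.5000°)
turn_right(70.1°): centre at ρ to the right, rotate −70.1° → (28.3391, -11.3190, 277.4000°)
go_straight(5.72): x += 5.72·cos θ, y += 5.72·sin θ → (29.0758, -16.9914, 277.4000°)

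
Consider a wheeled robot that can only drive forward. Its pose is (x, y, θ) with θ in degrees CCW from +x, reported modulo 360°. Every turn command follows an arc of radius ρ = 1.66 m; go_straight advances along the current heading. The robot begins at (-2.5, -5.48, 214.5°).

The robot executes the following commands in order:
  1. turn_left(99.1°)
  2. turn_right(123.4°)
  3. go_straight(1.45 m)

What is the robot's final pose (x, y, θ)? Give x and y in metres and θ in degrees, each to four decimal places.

set_pose: (x, y, θ) = (-2.5000, -5.4800, 214.5000°), ρ = 1.66
turn_left(99.1°): centre at ρ to the left, rotate +99.1° → (-2.7619, -7.9928, 313.6000°)
turn_right(123.4°): centre at ρ to the right, rotate −123.4° → (-3.6701, -10.7714, 190.2000°)
go_straight(1.45): x += 1.45·cos θ, y += 1.45·sin θ → (-5.0971, -11.0281, 190.2000°)

(-5.0971, -11.0281, 190.2000°)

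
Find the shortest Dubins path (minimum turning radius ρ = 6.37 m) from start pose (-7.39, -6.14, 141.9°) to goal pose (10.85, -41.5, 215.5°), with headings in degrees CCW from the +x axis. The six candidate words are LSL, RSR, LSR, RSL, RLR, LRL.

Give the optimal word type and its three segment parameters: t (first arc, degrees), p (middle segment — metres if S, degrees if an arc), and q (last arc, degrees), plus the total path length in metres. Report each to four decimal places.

LSR: t = 188.4722°, p = 28.4952 m, q = 114.8722°, L = 62.2203 m

Let ψ = atan2(Δy, Δx) = atan2(-35.36, 18.24) = -62.7136° be the start→goal bearing.
Normalize: d = |goal − start| / ρ = 39.787274/6.37 = 6.246040, α = (θ_start − ψ) mod 360° = 204.6136° = 3.571182 rad, β = (θ_goal − ψ) mod 360° = 278.2136° = 4.855744 rad.
Common terms: sin α = -0.416497, cos α = -0.909137, sin β = -0.989742, cos β = 0.142865, cos(α−β) = 0.282341, d² = 39.013015. Work in radians in the unit-radius frame; every candidate has L = ρ·(t + p + q).
LSL: p² = 2 + d² − 2cos(α−β) + 2d(sin α − sin β) = 47.609355; p = √p² = 6.899953; φ = atan2(cos β − cos α, d + sin α − sin β) = 0.153062 rad; t = (φ − α) mod 2π = 2.865066 rad, q = (β − φ) mod 2π = 4.702682 rad → L = 6.37·(2.865066 + 6.899953 + 4.702682) = 6.37·14.467701 = 92.159255 m
RSR: p² = 2 + d² − 2cos(α−β) + 2d(sin β − sin α) = 33.287309; p = √p² = 5.769515; φ = atan2(cos α − cos β, d − sin α + sin β) = -0.183364 rad; t = (α − φ) mod 2π = 3.754545 rad, q = (φ − β) mod 2π = 1.244078 rad → L = 6.37·(3.754545 + 5.769515 + 1.244078) = 6.37·10.768138 = 68.593042 m
LSR: p² = d² − 2 + 2cos(α−β) + 2d(sin α + sin β) = 20.010842; p = √p² = 4.473348; φ = atan2(−cos α − cos β, d + sin α + sin β) − atan2(−2, p) = 0.577457 rad; t = (φ − α) mod 2π = 3.289461 rad, q = (φ − β) mod 2π = 2.004899 rad → L = 6.37·(3.289461 + 4.473348 + 2.004899) = 6.37·9.767707 = 62.220296 m
RSL: p² = d² − 2 + 2cos(α−β) − 2d(sin α + sin β) = 55.144553; p = √p² = 7.425938; φ = atan2(cos α + cos β, d − sin α − sin β) − atan2(2, p) = -0.362888 rad; t = (α − φ) mod 2π = 3.934069 rad, q = (β − φ) mod 2π = 5.218632 rad → L = 6.37·(3.934069 + 7.425938 + 5.218632) = 6.37·16.578639 = 105.605928 m
RLR: c = (6 − d² + 2cos(α−β) + 2d(sin α − sin β))/8 = -3.160914, |c| > 1 → infeasible
LRL: c = (6 − d² + 2cos(α−β) − 2d(sin α − sin β))/8 = -4.951169, |c| > 1 → infeasible
Shortest: LSR with L = 62.220296 m ≈ 62.2203 m
Convert LSR to answer units (arcs ×180/π): t = 3.289461·180/π = 188.4722°, p = ρ·p = 6.37·4.473348 = 28.4952 m, q = 2.004899·180/π = 114.8722°, L = 62.2203 m.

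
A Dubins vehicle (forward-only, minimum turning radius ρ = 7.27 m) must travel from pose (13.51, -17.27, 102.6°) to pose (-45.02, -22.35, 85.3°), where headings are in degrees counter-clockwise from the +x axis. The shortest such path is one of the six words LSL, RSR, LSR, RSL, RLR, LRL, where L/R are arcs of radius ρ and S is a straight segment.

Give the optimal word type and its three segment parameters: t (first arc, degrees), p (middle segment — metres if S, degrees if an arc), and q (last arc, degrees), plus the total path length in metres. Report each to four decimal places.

LSR: t = 101.8131°, p = 41.9289 m, q = 119.1131°, L = 69.9612 m

Let ψ = atan2(Δy, Δx) = atan2(-5.08, -58.53) = -175.0396° be the start→goal bearing.
Normalize: d = |goal − start| / ρ = 58.750041/7.27 = 8.081161, α = (θ_start − ψ) mod 360° = 277.6396° = 4.845724 rad, β = (θ_goal − ψ) mod 360° = 260.3396° = 4.543782 rad.
Common terms: sin α = -0.991124, cos α = 0.132941, sin β = -0.985820, cos β = -0.167809, cos(α−β) = 0.954761, d² = 65.305164. Work in radians in the unit-radius frame; every candidate has L = ρ·(t + p + q).
LSL: p² = 2 + d² − 2cos(α−β) + 2d(sin α − sin β) = 65.309910; p = √p² = 8.081455; φ = atan2(cos β − cos α, d + sin α − sin β) = -0.037223 rad; t = (φ − α) mod 2π = 1.400238 rad, q = (β − φ) mod 2π = 4.581006 rad → L = 7.27·(1.400238 + 8.081455 + 4.581006) = 7.27·14.062698 = 102.235815 m
RSR: p² = 2 + d² − 2cos(α−β) + 2d(sin β − sin α) = 65.481375; p = √p² = 8.092056; φ = atan2(cos α − cos β, d − sin α + sin β) = 0.037175 rad; t = (α − φ) mod 2π = 4.808550 rad, q = (φ − β) mod 2π = 1.776578 rad → L = 7.27·(4.808550 + 8.092056 + 1.776578) = 7.27·14.677184 = 106.703124 m
LSR: p² = d² − 2 + 2cos(α−β) + 2d(sin α + sin β) = 33.262687; p = √p² = 5.767381; φ = atan2(−cos α − cos β, d + sin α + sin β) − atan2(−2, p) = 0.339514 rad; t = (φ − α) mod 2π = 1.776974 rad, q = (φ − β) mod 2π = 2.078916 rad → L = 7.27·(1.776974 + 5.767381 + 2.078916) = 7.27·9.623272 = 69.961189 m
RSL: p² = d² − 2 + 2cos(α−β) − 2d(sin α + sin β) = 97.166684; p = √p² = 9.857316; φ = atan2(cos α + cos β, d − sin α − sin β) − atan2(2, p) = -0.203644 rad; t = (α − φ) mod 2π = 5.049369 rad, q = (β − φ) mod 2π = 4.747427 rad → L = 7.27·(5.049369 + 9.857316 + 4.747427) = 7.27·19.654112 = 142.885391 m
RLR: c = (6 − d² + 2cos(α−β) + 2d(sin α − sin β))/8 = -7.185172, |c| > 1 → infeasible
LRL: c = (6 − d² + 2cos(α−β) − 2d(sin α − sin β))/8 = -7.163739, |c| > 1 → infeasible
Shortest: LSR with L = 69.961189 m ≈ 69.9612 m
Convert LSR to answer units (arcs ×180/π): t = 1.776974·180/π = 101.8131°, p = ρ·p = 7.27·5.767381 = 41.9289 m, q = 2.078916·180/π = 119.1131°, L = 69.9612 m.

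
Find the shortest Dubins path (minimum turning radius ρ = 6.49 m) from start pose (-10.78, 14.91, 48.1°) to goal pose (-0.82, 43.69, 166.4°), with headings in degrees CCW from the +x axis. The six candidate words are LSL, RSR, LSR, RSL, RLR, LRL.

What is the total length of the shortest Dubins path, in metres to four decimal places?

Let ψ = atan2(Δy, Δx) = atan2(28.78, 9.96) = 70.9106° be the start→goal bearing.
Normalize: d = |goal − start| / ρ = 30.454720/6.49 = 4.692561, α = (θ_start − ψ) mod 360° = 337.1894° = 5.885065 rad, β = (θ_goal − ψ) mod 360° = 95.4894° = 1.666604 rad.
Common terms: sin α = -0.387686, cos α = 0.921791, sin β = 0.995414, cos β = -0.095661, cos(α−β) = -0.474088, d² = 22.020128. Work in radians in the unit-radius frame; every candidate has L = ρ·(t + p + q).
LSL: p² = 2 + d² − 2cos(α−β) + 2d(sin α − sin β) = 11.987740; p = √p² = 3.462332; φ = atan2(cos β − cos α, d + sin α − sin β) = -0.298266 rad; t = (φ − α) mod 2π = 0.099854 rad, q = (β − φ) mod 2π = 1.964871 rad → L = 6.49·(0.099854 + 3.462332 + 1.964871) = 6.49·5.527056 = 35.870594 m
RSR: p² = 2 + d² − 2cos(α−β) + 2d(sin β − sin α) = 37.948869; p = √p² = 6.160265; φ = atan2(cos α − cos β, d − sin α + sin β) = 0.165924 rad; t = (α − φ) mod 2π = 5.719141 rad, q = (φ − β) mod 2π = 4.782505 rad → L = 6.49·(5.719141 + 6.160265 + 4.782505) = 6.49·16.661911 = 108.135805 m
LSR: p² = d² − 2 + 2cos(α−β) + 2d(sin α + sin β) = 24.775550; p = √p² = 4.977504; φ = atan2(−cos α − cos β, d + sin α + sin β) − atan2(−2, p) = 0.227443 rad; t = (φ − α) mod 2π = 0.625563 rad, q = (φ − β) mod 2π = 4.844024 rad → L = 6.49·(0.625563 + 4.977504 + 4.844024) = 6.49·10.447091 = 67.801623 m
RSL: p² = d² − 2 + 2cos(α−β) − 2d(sin α + sin β) = 13.368354; p = √p² = 3.656276; φ = atan2(cos α + cos β, d − sin α − sin β) − atan2(2, p) = -0.300989 rad; t = (α − φ) mod 2π = 6.186054 rad, q = (β − φ) mod 2π = 1.967593 rad → L = 6.49·(6.186054 + 3.656276 + 1.967593) = 6.49·11.809923 = 76.646402 m
RLR: c = (6 − d² + 2cos(α−β) + 2d(sin α − sin β))/8 = -3.743609, |c| > 1 → infeasible
LRL: c = (6 − d² + 2cos(α−β) − 2d(sin α − sin β))/8 = -0.498468; p = 2π − arccos c = 4.190559 rad; φ = atan2(cos β − cos α, d + sin α − sin β) = -0.298266 rad; t = (φ − α + p/2) mod 2π = 2.195133 rad, q = (β − α − t + p) mod 2π = 4.060150 rad → L = 6.49·(2.195133 + 4.190559 + 4.060150) = 6.49·10.445842 = 67.793516 m
Shortest: LSL with L = 35.870594 m ≈ 35.8706 m

35.8706 m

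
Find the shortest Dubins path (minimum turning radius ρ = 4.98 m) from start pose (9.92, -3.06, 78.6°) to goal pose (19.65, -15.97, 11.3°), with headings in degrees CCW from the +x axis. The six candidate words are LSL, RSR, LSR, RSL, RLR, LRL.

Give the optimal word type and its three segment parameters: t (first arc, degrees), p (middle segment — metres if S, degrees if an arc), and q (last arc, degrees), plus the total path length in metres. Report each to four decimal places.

Let ψ = atan2(Δy, Δx) = atan2(-12.91, 9.73) = -52.9954° be the start→goal bearing.
Normalize: d = |goal − start| / ρ = 16.166045/4.98 = 3.246194, α = (θ_start − ψ) mod 360° = 131.5954° = 2.296773 rad, β = (θ_goal − ψ) mod 360° = 64.2954° = 1.122167 rad.
Common terms: sin α = 0.747851, cos α = -0.663866, sin β = 0.901042, cos β = 0.433731, cos(α−β) = 0.385906, d² = 10.537774. Work in radians in the unit-radius frame; every candidate has L = ρ·(t + p + q).
LSL: p² = 2 + d² − 2cos(α−β) + 2d(sin α − sin β) = 10.771385; p = √p² = 3.281979; φ = atan2(cos β − cos α, d + sin α − sin β) = 0.341002 rad; t = (φ − α) mod 2π = 4.327414 rad, q = (β − φ) mod 2π = 0.781165 rad → L = 4.98·(4.327414 + 3.281979 + 0.781165) = 4.98·8.390557 = 41.784976 m
RSR: p² = 2 + d² − 2cos(α−β) + 2d(sin β − sin α) = 12.760538; p = √p² = 3.572190; φ = atan2(cos α − cos β, d − sin α + sin β) = -0.312314 rad; t = (α − φ) mod 2π = 2.609088 rad, q = (φ − β) mod 2π = 4.848704 rad → L = 4.98·(2.609088 + 3.572190 + 4.848704) = 4.98·11.029981 = 54.929308 m
LSR: p² = d² − 2 + 2cos(α−β) + 2d(sin α + sin β) = 20.014841; p = √p² = 4.473795; φ = atan2(−cos α − cos β, d + sin α + sin β) − atan2(−2, p) = 0.467375 rad; t = (φ − α) mod 2π = 4.453787 rad, q = (φ − β) mod 2π = 5.628394 rad → L = 4.98·(4.453787 + 4.473795 + 5.628394) = 4.98·14.555975 = 72.488758 m
RSL: p² = d² − 2 + 2cos(α−β) − 2d(sin α + sin β) = -1.395670 < 0 → infeasible
RLR: c = (6 − d² + 2cos(α−β) + 2d(sin α − sin β))/8 = -0.595067; p = 2π − arccos c = 4.075040 rad; φ = atan2(cos α − cos β, d − sin α + sin β) = -0.312314 rad; t = (α − φ + p/2) mod 2π = 4.646608 rad, q = (α − β − t + p) mod 2π = 0.603039 rad → L = 4.98·(4.646608 + 4.075040 + 0.603039) = 4.98·9.324686 = 46.436935 m
LRL: c = (6 − d² + 2cos(α−β) − 2d(sin α − sin β))/8 = -0.346423; p = 2π − arccos c = 4.358634 rad; φ = atan2(cos β − cos α, d + sin α − sin β) = 0.341002 rad; t = (φ − α + p/2) mod 2π = 0.223545 rad, q = (β − α − t + p) mod 2π = 2.960482 rad → L = 4.98·(0.223545 + 4.358634 + 2.960482) = 4.98·7.542661 = 37.562450 m
Shortest: LRL with L = 37.562450 m ≈ 37.5624 m
Convert LRL to answer units (arcs ×180/π): t = 0.223545·180/π = 12.8082°, p = 4.358634·180/π = 249.7313°, q = 2.960482·180/π = 169.6231°, L = 37.5624 m.

LRL: t = 12.8082°, p = 249.7313°, q = 169.6231°, L = 37.5624 m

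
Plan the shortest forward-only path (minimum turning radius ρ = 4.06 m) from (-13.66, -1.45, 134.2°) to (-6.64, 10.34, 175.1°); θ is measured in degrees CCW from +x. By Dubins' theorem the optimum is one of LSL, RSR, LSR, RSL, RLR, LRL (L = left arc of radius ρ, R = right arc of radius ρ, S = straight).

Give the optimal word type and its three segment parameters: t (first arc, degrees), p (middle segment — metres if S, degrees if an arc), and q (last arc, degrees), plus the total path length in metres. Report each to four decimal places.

RLR: t = 185.2827°, p = 244.3368°, q = 18.1540°, L = 31.7294 m

Let ψ = atan2(Δy, Δx) = atan2(11.79, 7.02) = 59.2296° be the start→goal bearing.
Normalize: d = |goal − start| / ρ = 13.721680/4.06 = 3.379724, α = (θ_start − ψ) mod 360° = 74.9704° = 1.308480 rad, β = (θ_goal − ψ) mod 360° = 115.8704° = 2.022320 rad.
Common terms: sin α = 0.965792, cos α = 0.259318, sin β = 0.899783, cos β = -0.436337, cos(α−β) = 0.755853, d² = 11.422535. Work in radians in the unit-radius frame; every candidate has L = ρ·(t + p + q).
LSL: p² = 2 + d² − 2cos(α−β) + 2d(sin α − sin β) = 12.357011; p = √p² = 3.515254; φ = atan2(cos β − cos α, d + sin α − sin β) = -0.199211 rad; t = (φ − α) mod 2π = 4.775494 rad, q = (β − φ) mod 2π = 2.221531 rad → L = 4.06·(4.775494 + 3.515254 + 2.221531) = 4.06·10.512279 = 42.679853 m
RSR: p² = 2 + d² − 2cos(α−β) + 2d(sin β − sin α) = 11.464645; p = √p² = 3.385948; φ = atan2(cos α − cos β, d − sin α + sin β) = 0.206927 rad; t = (α − φ) mod 2π = 1.101553 rad, q = (φ − β) mod 2π = 4.467792 rad → L = 4.06·(1.101553 + 3.385948 + 4.467792) = 4.06·8.955294 = 36.358493 m
LSR: p² = d² − 2 + 2cos(α−β) + 2d(sin α + sin β) = 23.544502; p = √p² = 4.852268; φ = atan2(−cos α − cos β, d + sin α + sin β) − atan2(−2, p) = 0.424696 rad; t = (φ − α) mod 2π = 5.399401 rad, q = (φ − β) mod 2π = 4.685561 rad → L = 4.06·(5.399401 + 4.852268 + 4.685561) = 4.06·14.937230 = 60.645153 m
RSL: p² = d² − 2 + 2cos(α−β) − 2d(sin α + sin β) = -1.676017 < 0 → infeasible
RLR: c = (6 − d² + 2cos(α−β) + 2d(sin α − sin β))/8 = -0.433081; p = 2π − arccos c = 4.264481 rad; φ = atan2(cos α − cos β, d − sin α + sin β) = 0.206927 rad; t = (α − φ + p/2) mod 2π = 3.233794 rad, q = (α − β − t + p) mod 2π = 0.316848 rad → L = 4.06·(3.233794 + 4.264481 + 0.316848) = 4.06·7.815123 = 31.729398 m
LRL: c = (6 − d² + 2cos(α−β) − 2d(sin α − sin β))/8 = -0.544626; p = 2π − arccos c = 4.136445 rad; φ = atan2(cos β − cos α, d + sin α − sin β) = -0.199211 rad; t = (φ − α + p/2) mod 2π = 0.560531 rad, q = (β − α − t + p) mod 2π = 4.289754 rad → L = 4.06·(0.560531 + 4.136445 + 4.289754) = 4.06·8.986730 = 36.486126 m
Shortest: RLR with L = 31.729398 m ≈ 31.7294 m
Convert RLR to answer units (arcs ×180/π): t = 3.233794·180/π = 185.2827°, p = 4.264481·180/π = 244.3368°, q = 0.316848·180/π = 18.1540°, L = 31.7294 m.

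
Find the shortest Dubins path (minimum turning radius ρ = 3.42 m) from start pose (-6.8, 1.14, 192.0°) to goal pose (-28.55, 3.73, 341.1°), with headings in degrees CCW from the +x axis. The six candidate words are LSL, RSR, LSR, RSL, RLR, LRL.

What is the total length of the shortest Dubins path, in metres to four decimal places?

Let ψ = atan2(Δy, Δx) = atan2(2.59, -21.75) = 173.2092° be the start→goal bearing.
Normalize: d = |goal − start| / ρ = 21.903666/3.42 = 6.404581, α = (θ_start − ψ) mod 360° = 18.7908° = 0.327962 rad, β = (θ_goal − ψ) mod 360° = 167.8908° = 2.930248 rad.
Common terms: sin α = 0.322114, cos α = 0.946701, sin β = 0.209775, cos β = -0.977750, cos(α−β) = -0.858065, d² = 41.018655. Work in radians in the unit-radius frame; every candidate has L = ρ·(t + p + q).
LSL: p² = 2 + d² − 2cos(α−β) + 2d(sin α − sin β) = 46.173755; p = √p² = 6.795127; φ = atan2(cos β − cos α, d + sin α − sin β) = -0.287140 rad; t = (φ − α) mod 2π = 5.668084 rad, q = (β − φ) mod 2π = 3.217388 rad → L = 3.42·(5.668084 + 6.795127 + 3.217388) = 3.42·15.680599 = 53.627647 m
RSR: p² = 2 + d² − 2cos(α−β) + 2d(sin β − sin α) = 43.295815; p = √p² = 6.579956; φ = atan2(cos α − cos β, d − sin α + sin β) = 0.296810 rad; t = (α − φ) mod 2π = 0.031151 rad, q = (φ − β) mod 2π = 3.649748 rad → L = 3.42·(0.031151 + 6.579956 + 3.649748) = 3.42·10.260855 = 35.092124 m
LSR: p² = d² − 2 + 2cos(α−β) + 2d(sin α + sin β) = 44.115581; p = √p² = 6.641956; φ = atan2(−cos α − cos β, d + sin α + sin β) − atan2(−2, p) = 0.296957 rad; t = (φ − α) mod 2π = 6.252180 rad, q = (φ − β) mod 2π = 3.649894 rad → L = 3.42·(6.252180 + 6.641956 + 3.649894) = 3.42·16.544030 = 56.580583 m
RSL: p² = d² − 2 + 2cos(α−β) − 2d(sin α + sin β) = 30.489470; p = √p² = 5.521727; φ = atan2(cos α + cos β, d − sin α − sin β) − atan2(2, p) = -0.352794 rad; t = (α − φ) mod 2π = 0.680755 rad, q = (β − φ) mod 2π = 3.283041 rad → L = 3.42·(0.680755 + 5.521727 + 3.283041) = 3.42·9.485524 = 32.440492 m
RLR: c = (6 − d² + 2cos(α−β) + 2d(sin α − sin β))/8 = -4.411977, |c| > 1 → infeasible
LRL: c = (6 − d² + 2cos(α−β) − 2d(sin α − sin β))/8 = -4.771719, |c| > 1 → infeasible
Shortest: RSL with L = 32.440492 m ≈ 32.4405 m

32.4405 m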